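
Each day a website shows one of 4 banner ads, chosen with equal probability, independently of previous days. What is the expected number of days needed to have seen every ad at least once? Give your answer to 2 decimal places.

8.33

After i distinct types are collected, each trial gives a new one with probability (4−i)/4, so the expected wait for the next new type is 4/(4−i).
E = 4/4 + 4/3 + 4/2 + 4/1 = 25/3 ≈ 8.33.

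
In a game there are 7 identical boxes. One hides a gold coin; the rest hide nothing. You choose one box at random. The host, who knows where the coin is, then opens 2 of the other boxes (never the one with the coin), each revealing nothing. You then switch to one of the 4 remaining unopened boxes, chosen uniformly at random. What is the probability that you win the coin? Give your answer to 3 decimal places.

0.214

Your original box holds the coin with probability 1/7, so the other 6 collectively hold it with probability 6/7.
The host can always find 2 empty boxes to open, so the reveals don't change that 6/7; it is now spread over the 4 remaining unopened boxes.
P(win by switching) = (6/7) · (1/4) = 3/14 ≈ 0.214.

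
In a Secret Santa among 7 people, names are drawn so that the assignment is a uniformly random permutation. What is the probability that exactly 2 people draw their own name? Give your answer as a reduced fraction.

11/60

Choose which 2 of the 7 are fixed: C(7,2) = 21 ways.
The remaining 5 must have no fixed point: D(5) = 44.
P = 21·44/5040 = 11/60.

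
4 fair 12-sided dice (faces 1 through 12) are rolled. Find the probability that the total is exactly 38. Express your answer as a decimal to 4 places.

0.0138

There are 12^4 = 20736 equally likely outcomes.
The number of ordered 4-tuples from {1,…,12} summing to 38 is 286.
P(sum = 38) = 286/20736 = 143/10368 ≈ 0.0138.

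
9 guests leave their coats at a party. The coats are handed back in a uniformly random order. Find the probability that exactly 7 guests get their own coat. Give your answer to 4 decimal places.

Choose which 7 of the 9 are fixed: C(9,7) = 36 ways.
The remaining 2 must have no fixed point: D(2) = 1.
P = 36·1/362880 = 1/10080 ≈ 0.0001.

0.0001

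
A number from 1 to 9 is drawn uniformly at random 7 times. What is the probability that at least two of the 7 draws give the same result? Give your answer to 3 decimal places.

P(all 7 different) = 9/9 · 8/9 · ··· · 3/9 ≈ 0.038.
P(at least two equal) = 1 − 0.038 = 0.962.

0.962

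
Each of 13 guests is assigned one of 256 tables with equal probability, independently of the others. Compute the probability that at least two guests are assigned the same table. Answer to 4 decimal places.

It's easier to compute the probability that all 13 are distinct.
P(all distinct) = 256/256 · 255/256 · ··· · 244/256 ≈ 0.7336.
So the probability of at least one match is 1 − 0.7336 = 0.2664.

0.2664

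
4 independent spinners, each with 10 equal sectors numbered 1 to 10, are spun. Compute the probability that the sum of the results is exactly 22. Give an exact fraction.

There are 10^4 = 10000 equally likely outcomes.
The number of ordered 4-tuples from {1,…,10} summing to 22 is 670.
P(sum = 22) = 670/10000 = 67/1000.

67/1000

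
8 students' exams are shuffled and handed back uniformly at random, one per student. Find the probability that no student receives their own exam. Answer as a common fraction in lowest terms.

This is the derangement probability: permutations of 8 with no fixed point.
D(8) = 8! · (1 − 1/1! + 1/2! − ··· + (−1)^8/8!) = 14833.
P = 14833/40320 = 2119/5760.

2119/5760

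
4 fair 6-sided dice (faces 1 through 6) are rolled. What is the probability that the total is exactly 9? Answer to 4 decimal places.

0.0432

There are 6^4 = 1296 equally likely outcomes.
The number of ordered 4-tuples from {1,…,6} summing to 9 is 56.
P(sum = 9) = 56/1296 = 7/162 ≈ 0.0432.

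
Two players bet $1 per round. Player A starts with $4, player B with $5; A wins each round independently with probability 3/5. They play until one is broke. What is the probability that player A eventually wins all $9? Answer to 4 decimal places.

0.8239

Let r = q/p = (2/5)/(3/5) = 2/3. The recurrence P(i) = p·P(i+1) + q·P(i−1) with P(0)=0, P(9)=1 gives P(i) = (1 − r^i)/(1 − r^9).
P(4) = (1 − (2/3)^4) / (1 − (2/3)^9) = 15795/19171 ≈ 0.8239.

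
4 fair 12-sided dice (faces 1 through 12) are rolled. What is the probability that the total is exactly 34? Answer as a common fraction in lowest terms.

There are 12^4 = 20736 equally likely outcomes.
The number of ordered 4-tuples from {1,…,12} summing to 34 is 640.
P(sum = 34) = 640/20736 = 5/162.

5/162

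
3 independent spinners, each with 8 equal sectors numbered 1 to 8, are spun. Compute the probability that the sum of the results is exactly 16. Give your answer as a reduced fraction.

There are 8^3 = 512 equally likely outcomes.
The number of ordered 3-tuples from {1,…,8} summing to 16 is 42.
P(sum = 16) = 42/512 = 21/256.

21/256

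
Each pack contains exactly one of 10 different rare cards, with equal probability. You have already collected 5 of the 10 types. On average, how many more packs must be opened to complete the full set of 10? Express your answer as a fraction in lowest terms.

Starting from 5 distinct types, each trial gives a new one with probability (10−i)/10 when i types are held, so the wait for the next new type is 10/(10−i).
E = 10/5 + 10/4 + 10/3 + 10/2 + 10/1 = 137/6.

137/6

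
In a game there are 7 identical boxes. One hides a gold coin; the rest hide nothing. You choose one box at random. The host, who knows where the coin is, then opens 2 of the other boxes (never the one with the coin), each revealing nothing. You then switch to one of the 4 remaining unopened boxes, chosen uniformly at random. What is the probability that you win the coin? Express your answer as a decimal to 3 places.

Your original box holds the coin with probability 1/7, so the other 6 collectively hold it with probability 6/7.
The host can always find 2 empty boxes to open, so the reveals don't change that 6/7; it is now spread over the 4 remaining unopened boxes.
P(win by switching) = (6/7) · (1/4) = 3/14 ≈ 0.214.

0.214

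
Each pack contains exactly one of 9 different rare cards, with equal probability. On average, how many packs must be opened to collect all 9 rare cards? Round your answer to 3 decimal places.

25.461

After i distinct types are collected, each trial gives a new one with probability (9−i)/9, so the expected wait for the next new type is 9/(9−i).
E = 9/9 + 9/8 + 9/7 + 9/6 + 9/5 + 9/4 + 9/3 + 9/2 + 9/1 = 7129/280 ≈ 25.461.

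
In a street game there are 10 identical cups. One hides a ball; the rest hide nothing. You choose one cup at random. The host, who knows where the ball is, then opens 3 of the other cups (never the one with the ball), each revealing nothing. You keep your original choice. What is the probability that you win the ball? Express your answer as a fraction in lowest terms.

The host can always open 3 empty cups regardless of your choice, so the reveals give no information about your original cup.
P(win by staying) = 1/10.

1/10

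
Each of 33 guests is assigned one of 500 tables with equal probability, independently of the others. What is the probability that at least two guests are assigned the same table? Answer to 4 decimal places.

0.6603

It's easier to compute the probability that all 33 are distinct.
P(all distinct) = 500/500 · 499/500 · ··· · 468/500 ≈ 0.3397.
So the probability of at least one match is 1 − 0.3397 = 0.6603.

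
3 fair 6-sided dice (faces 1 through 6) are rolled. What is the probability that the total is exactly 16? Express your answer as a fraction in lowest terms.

There are 6^3 = 216 equally likely outcomes.
The number of ordered 3-tuples from {1,…,6} summing to 16 is 6.
P(sum = 16) = 6/216 = 1/36.

1/36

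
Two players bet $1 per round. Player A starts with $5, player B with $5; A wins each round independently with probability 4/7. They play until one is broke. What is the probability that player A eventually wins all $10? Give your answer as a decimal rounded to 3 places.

0.808

Let r = q/p = (3/7)/(4/7) = 3/4. The recurrence P(i) = p·P(i+1) + q·P(i−1) with P(0)=0, P(10)=1 gives P(i) = (1 − r^i)/(1 − r^10).
P(5) = (1 − (3/4)^5) / (1 − (3/4)^10) = 1024/1267 ≈ 0.808.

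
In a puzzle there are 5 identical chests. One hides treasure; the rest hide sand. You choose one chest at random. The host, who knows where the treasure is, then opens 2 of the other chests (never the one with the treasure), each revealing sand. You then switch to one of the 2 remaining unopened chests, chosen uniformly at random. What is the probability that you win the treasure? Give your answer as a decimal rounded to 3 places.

Your original chest holds the treasure with probability 1/5, so the other 4 collectively hold it with probability 4/5.
The host can always find 2 empty chests to open, so the reveals don't change that 4/5; it is now spread over the 2 remaining unopened chests.
P(win by switching) = (4/5) · (1/2) = 2/5 ≈ 0.400.

0.400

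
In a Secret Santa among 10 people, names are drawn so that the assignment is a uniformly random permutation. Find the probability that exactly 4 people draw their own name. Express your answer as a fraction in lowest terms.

Choose which 4 of the 10 are fixed: C(10,4) = 210 ways.
The remaining 6 must have no fixed point: D(6) = 265.
P = 210·265/3628800 = 53/3456.

53/3456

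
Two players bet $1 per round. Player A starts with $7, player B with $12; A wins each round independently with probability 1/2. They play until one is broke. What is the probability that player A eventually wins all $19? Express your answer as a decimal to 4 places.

0.3684

With a fair step, P(i) = ½P(i−1) + ½P(i+1) with P(0)=0, P(19)=1 has the linear solution P(i) = i/19.
P(7) = 7/19 ≈ 0.3684.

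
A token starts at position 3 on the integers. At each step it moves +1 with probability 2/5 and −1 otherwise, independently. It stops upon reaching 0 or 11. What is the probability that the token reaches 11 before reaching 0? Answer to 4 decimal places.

Let r = q/p = (3/5)/(2/5) = 3/2. The recurrence P(i) = p·P(i+1) + q·P(i−1) with P(0)=0, P(11)=1 gives P(i) = (1 − r^i)/(1 − r^11).
P(3) = (1 − (3/2)^3) / (1 − (3/2)^11) = 4864/175099 ≈ 0.0278.

0.0278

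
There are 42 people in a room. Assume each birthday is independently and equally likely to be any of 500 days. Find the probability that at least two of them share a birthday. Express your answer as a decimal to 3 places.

It's easier to compute the probability that all 42 are distinct.
P(all distinct) = 500/500 · 499/500 · ··· · 459/500 ≈ 0.170.
So the probability of at least one match is 1 − 0.170 = 0.830.

0.830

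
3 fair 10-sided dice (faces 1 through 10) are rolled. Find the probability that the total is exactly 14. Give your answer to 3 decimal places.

0.069

There are 10^3 = 1000 equally likely outcomes.
The number of ordered 3-tuples from {1,…,10} summing to 14 is 69.
P(sum = 14) = 69/1000 ≈ 0.069.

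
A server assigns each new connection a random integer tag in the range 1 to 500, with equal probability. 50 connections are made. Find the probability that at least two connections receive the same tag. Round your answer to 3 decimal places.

It's easier to compute the probability that all 50 are distinct.
P(all distinct) = 500/500 · 499/500 · ··· · 451/500 ≈ 0.079.
So the probability of at least one match is 1 − 0.079 = 0.921.

0.921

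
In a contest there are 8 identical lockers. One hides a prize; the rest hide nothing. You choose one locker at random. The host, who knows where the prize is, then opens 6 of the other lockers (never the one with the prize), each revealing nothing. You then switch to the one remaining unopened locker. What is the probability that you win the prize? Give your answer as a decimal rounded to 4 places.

0.8750

Your original locker holds the prize with probability 1/8, so the other 7 collectively hold it with probability 7/8.
The host can always find 6 empty lockers to open, so the reveals don't change that 7/8; it is now spread over the 1 remaining unopened locker.
P(win by switching) = (7/8) · (1/1) = 7/8 ≈ 0.8750.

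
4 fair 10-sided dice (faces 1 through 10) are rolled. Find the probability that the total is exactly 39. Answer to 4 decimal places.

0.0004

There are 10^4 = 10000 equally likely outcomes.
The number of ordered 4-tuples from {1,…,10} summing to 39 is 4.
P(sum = 39) = 4/10000 = 1/2500 ≈ 0.0004.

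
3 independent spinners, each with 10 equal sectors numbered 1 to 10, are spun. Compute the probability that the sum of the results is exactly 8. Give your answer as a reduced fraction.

21/1000

There are 10^3 = 1000 equally likely outcomes.
The number of ordered 3-tuples from {1,…,10} summing to 8 is 21.
P(sum = 8) = 21/1000.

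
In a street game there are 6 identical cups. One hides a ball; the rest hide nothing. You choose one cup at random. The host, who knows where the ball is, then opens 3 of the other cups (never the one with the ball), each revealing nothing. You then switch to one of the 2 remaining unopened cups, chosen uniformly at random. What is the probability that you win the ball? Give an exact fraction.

5/12

Your original cup holds the ball with probability 1/6, so the other 5 collectively hold it with probability 5/6.
The host can always find 3 empty cups to open, so the reveals don't change that 5/6; it is now spread over the 2 remaining unopened cups.
P(win by switching) = (5/6) · (1/2) = 5/12.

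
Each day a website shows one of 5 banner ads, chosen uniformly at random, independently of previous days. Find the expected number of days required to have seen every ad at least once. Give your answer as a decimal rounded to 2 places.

11.42

After i distinct types are collected, each trial gives a new one with probability (5−i)/5, so the expected wait for the next new type is 5/(5−i).
E = 5/5 + 5/4 + 5/3 + 5/2 + 5/1 = 137/12 ≈ 11.42.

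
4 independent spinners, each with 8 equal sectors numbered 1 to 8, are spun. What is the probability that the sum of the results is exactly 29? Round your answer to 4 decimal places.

0.0049

There are 8^4 = 4096 equally likely outcomes.
The number of ordered 4-tuples from {1,…,8} summing to 29 is 20.
P(sum = 29) = 20/4096 = 5/1024 ≈ 0.0049.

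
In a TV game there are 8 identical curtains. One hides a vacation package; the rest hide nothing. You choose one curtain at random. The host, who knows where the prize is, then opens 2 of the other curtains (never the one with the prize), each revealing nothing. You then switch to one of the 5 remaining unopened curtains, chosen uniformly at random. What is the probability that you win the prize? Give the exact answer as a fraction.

Your original curtain holds the prize with probability 1/8, so the other 7 collectively hold it with probability 7/8.
The host can always find 2 empty curtains to open, so the reveals don't change that 7/8; it is now spread over the 5 remaining unopened curtains.
P(win by switching) = (7/8) · (1/5) = 7/40.

7/40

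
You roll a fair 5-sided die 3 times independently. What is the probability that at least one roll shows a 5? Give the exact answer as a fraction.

P(no roll shows a 5) = (4/5)^3 = 64/125.
P(at least one) = 1 − 64/125 = 61/125.

61/125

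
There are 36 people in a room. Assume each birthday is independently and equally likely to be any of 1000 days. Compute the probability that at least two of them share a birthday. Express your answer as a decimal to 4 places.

0.4714

It's easier to compute the probability that all 36 are distinct.
P(all distinct) = 1000/1000 · 999/1000 · ··· · 965/1000 ≈ 0.5286.
So the probability of at least one match is 1 − 0.5286 = 0.4714.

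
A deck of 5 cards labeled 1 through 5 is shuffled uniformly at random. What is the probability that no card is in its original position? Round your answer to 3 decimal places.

This is the derangement probability: permutations of 5 with no fixed point.
D(5) = 5! · (1 − 1/1! + 1/2! − ··· + (−1)^5/5!) = 44.
P = 44/120 = 11/30 ≈ 0.367.

0.367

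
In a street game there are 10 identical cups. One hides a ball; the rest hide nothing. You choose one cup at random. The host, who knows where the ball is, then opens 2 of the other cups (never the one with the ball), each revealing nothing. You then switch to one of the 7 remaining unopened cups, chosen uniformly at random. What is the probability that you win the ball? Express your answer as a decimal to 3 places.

Your original cup holds the ball with probability 1/10, so the other 9 collectively hold it with probability 9/10.
The host can always find 2 empty cups to open, so the reveals don't change that 9/10; it is now spread over the 7 remaining unopened cups.
P(win by switching) = (9/10) · (1/7) = 9/70 ≈ 0.129.

0.129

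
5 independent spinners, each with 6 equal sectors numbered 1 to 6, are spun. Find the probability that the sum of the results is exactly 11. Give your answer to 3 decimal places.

There are 6^5 = 7776 equally likely outcomes.
The number of ordered 5-tuples from {1,…,6} summing to 11 is 205.
P(sum = 11) = 205/7776 ≈ 0.026.

0.026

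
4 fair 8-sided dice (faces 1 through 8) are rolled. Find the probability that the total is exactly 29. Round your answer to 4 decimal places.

There are 8^4 = 4096 equally likely outcomes.
The number of ordered 4-tuples from {1,…,8} summing to 29 is 20.
P(sum = 29) = 20/4096 = 5/1024 ≈ 0.0049.

0.0049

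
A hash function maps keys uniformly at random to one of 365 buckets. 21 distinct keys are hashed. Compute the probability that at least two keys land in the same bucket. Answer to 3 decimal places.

It's easier to compute the probability that all 21 are distinct.
P(all distinct) = 365/365 · 364/365 · ··· · 345/365 ≈ 0.556.
So the probability of at least one match is 1 − 0.556 = 0.444.

0.444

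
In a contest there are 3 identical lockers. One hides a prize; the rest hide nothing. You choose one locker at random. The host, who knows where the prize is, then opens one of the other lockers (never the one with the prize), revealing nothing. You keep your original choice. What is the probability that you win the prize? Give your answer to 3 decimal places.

0.333

The host can always open an empty locker regardless of your choice, so this gives no information about your original locker.
P(win by staying) = 1/3 ≈ 0.333.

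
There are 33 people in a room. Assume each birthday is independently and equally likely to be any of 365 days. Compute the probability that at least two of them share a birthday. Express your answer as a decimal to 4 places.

It's easier to compute the probability that all 33 are distinct.
P(all distinct) = 365/365 · 364/365 · ··· · 333/365 ≈ 0.2250.
So the probability of at least one match is 1 − 0.2250 = 0.7750.

0.7750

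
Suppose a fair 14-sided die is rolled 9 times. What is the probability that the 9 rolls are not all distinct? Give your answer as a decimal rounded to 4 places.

P(all 9 different) = 14/14 · 13/14 · ··· · 6/14 ≈ 0.0352.
P(at least two equal) = 1 − 0.0352 = 0.9648.

0.9648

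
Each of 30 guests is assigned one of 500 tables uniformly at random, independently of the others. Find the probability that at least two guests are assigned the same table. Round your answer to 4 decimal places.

0.5884

It's easier to compute the probability that all 30 are distinct.
P(all distinct) = 500/500 · 499/500 · ··· · 471/500 ≈ 0.4116.
So the probability of at least one match is 1 − 0.4116 = 0.5884.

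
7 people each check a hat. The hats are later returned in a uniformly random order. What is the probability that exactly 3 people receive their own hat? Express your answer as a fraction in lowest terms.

1/16

Choose which 3 of the 7 are fixed: C(7,3) = 35 ways.
The remaining 4 must have no fixed point: D(4) = 9.
P = 35·9/5040 = 1/16.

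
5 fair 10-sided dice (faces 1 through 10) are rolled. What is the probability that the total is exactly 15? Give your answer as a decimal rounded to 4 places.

0.0100

There are 10^5 = 100000 equally likely outcomes.
The number of ordered 5-tuples from {1,…,10} summing to 15 is 996.
P(sum = 15) = 996/100000 = 249/25000 ≈ 0.0100.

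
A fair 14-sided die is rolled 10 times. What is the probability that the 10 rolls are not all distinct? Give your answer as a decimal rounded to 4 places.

0.9874

P(all 10 different) = 14/14 · 13/14 · ··· · 5/14 ≈ 0.0126.
P(at least two equal) = 1 − 0.0126 = 0.9874.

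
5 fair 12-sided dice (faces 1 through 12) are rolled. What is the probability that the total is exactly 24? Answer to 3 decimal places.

0.029

There are 12^5 = 248832 equally likely outcomes.
The number of ordered 5-tuples from {1,…,12} summing to 24 is 7205.
P(sum = 24) = 7205/248832 ≈ 0.029.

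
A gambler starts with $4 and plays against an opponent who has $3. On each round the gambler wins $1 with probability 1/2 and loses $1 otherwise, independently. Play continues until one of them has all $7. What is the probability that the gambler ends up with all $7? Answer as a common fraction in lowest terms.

4/7

With a fair step, P(i) = ½P(i−1) + ½P(i+1) with P(0)=0, P(7)=1 has the linear solution P(i) = i/7.
P(4) = 4/7.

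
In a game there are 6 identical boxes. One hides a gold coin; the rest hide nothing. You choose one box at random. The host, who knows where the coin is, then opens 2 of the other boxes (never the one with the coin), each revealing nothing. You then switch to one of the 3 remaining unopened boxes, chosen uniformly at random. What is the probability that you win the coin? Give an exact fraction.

Your original box holds the coin with probability 1/6, so the other 5 collectively hold it with probability 5/6.
The host can always find 2 empty boxes to open, so the reveals don't change that 5/6; it is now spread over the 3 remaining unopened boxes.
P(win by switching) = (5/6) · (1/3) = 5/18.

5/18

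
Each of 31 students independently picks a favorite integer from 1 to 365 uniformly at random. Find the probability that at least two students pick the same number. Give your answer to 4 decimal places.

It's easier to compute the probability that all 31 are distinct.
P(all distinct) = 365/365 · 364/365 · ··· · 335/365 ≈ 0.2695.
So the probability of at least one match is 1 − 0.2695 = 0.7305.

0.7305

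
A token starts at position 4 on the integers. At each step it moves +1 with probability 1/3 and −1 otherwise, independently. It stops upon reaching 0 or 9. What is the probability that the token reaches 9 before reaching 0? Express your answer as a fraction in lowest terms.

Let r = q/p = (2/3)/(1/3) = 2. The recurrence P(i) = p·P(i+1) + q·P(i−1) with P(0)=0, P(9)=1 gives P(i) = (1 − r^i)/(1 − r^9).
P(4) = (1 − (2)^4) / (1 − (2)^9) = 15/511.

15/511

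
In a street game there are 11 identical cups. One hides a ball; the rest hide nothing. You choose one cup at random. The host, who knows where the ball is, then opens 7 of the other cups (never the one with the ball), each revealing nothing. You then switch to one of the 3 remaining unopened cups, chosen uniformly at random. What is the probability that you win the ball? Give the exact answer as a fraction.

Your original cup holds the ball with probability 1/11, so the other 10 collectively hold it with probability 10/11.
The host can always find 7 empty cups to open, so the reveals don't change that 10/11; it is now spread over the 3 remaining unopened cups.
P(win by switching) = (10/11) · (1/3) = 10/33.

10/33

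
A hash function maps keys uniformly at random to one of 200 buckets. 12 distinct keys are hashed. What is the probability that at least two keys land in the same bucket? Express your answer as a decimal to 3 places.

0.286

It's easier to compute the probability that all 12 are distinct.
P(all distinct) = 200/200 · 199/200 · ··· · 189/200 ≈ 0.714.
So the probability of at least one match is 1 − 0.714 = 0.286.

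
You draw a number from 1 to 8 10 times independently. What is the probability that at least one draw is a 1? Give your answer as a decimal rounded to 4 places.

P(no draw is a 1) = (7/8)^10 ≈ 0.2631.
P(at least one) = 1 − 0.2631 = 0.7369.

0.7369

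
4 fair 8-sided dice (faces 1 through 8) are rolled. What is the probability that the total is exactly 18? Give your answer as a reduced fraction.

43/512

There are 8^4 = 4096 equally likely outcomes.
The number of ordered 4-tuples from {1,…,8} summing to 18 is 344.
P(sum = 18) = 344/4096 = 43/512.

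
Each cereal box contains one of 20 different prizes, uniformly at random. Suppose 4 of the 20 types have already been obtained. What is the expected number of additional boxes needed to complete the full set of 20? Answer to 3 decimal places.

67.615

Starting from 4 distinct types, each trial gives a new one with probability (20−i)/20 when i types are held, so the wait for the next new type is 20/(20−i).
E = 20/16 + 20/15 + 20/14 + 20/13 + 20/12 + 20/11 + 20/10 + 20/9 + 20/8 + 20/7 + 20/6 + 20/5 + 20/4 + 20/3 + 20/2 + 20/1 = 2436559/36036 ≈ 67.615.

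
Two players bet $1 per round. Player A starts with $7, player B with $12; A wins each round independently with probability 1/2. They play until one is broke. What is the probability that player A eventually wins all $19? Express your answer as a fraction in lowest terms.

7/19

With a fair step, P(i) = ½P(i−1) + ½P(i+1) with P(0)=0, P(19)=1 has the linear solution P(i) = i/19.
P(7) = 7/19.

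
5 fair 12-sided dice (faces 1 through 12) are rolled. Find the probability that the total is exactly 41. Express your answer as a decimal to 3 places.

0.029

There are 12^5 = 248832 equally likely outcomes.
The number of ordered 5-tuples from {1,…,12} summing to 41 is 7205.
P(sum = 41) = 7205/248832 ≈ 0.029.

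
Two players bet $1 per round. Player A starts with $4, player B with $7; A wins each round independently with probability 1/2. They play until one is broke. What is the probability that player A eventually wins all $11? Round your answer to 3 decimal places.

0.364

With a fair step, P(i) = ½P(i−1) + ½P(i+1) with P(0)=0, P(11)=1 has the linear solution P(i) = i/11.
P(4) = 4/11 ≈ 0.364.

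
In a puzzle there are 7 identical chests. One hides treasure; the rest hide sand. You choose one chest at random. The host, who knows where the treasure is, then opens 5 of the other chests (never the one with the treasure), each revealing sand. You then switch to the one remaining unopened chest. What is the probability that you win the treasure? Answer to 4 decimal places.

Your original chest holds the treasure with probability 1/7, so the other 6 collectively hold it with probability 6/7.
The host can always find 5 empty chests to open, so the reveals don't change that 6/7; it is now spread over the 1 remaining unopened chest.
P(win by switching) = (6/7) · (1/1) = 6/7 ≈ 0.8571.

0.8571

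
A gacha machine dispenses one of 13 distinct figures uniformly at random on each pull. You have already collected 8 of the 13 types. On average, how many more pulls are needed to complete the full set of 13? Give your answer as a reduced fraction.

1781/60

Starting from 8 distinct types, each trial gives a new one with probability (13−i)/13 when i types are held, so the wait for the next new type is 13/(13−i).
E = 13/5 + 13/4 + 13/3 + 13/2 + 13/1 = 1781/60.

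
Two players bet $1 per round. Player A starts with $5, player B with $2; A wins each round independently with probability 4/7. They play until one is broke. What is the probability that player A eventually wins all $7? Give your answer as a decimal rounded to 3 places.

0.880

Let r = q/p = (3/7)/(4/7) = 3/4. The recurrence P(i) = p·P(i+1) + q·P(i−1) with P(0)=0, P(7)=1 gives P(i) = (1 − r^i)/(1 − r^7).
P(5) = (1 − (3/4)^5) / (1 − (3/4)^7) = 12496/14197 ≈ 0.880.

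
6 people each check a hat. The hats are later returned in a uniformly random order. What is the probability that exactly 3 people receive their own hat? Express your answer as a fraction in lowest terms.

1/18

Choose which 3 of the 6 are fixed: C(6,3) = 20 ways.
The remaining 3 must have no fixed point: D(3) = 2.
P = 20·2/720 = 1/18.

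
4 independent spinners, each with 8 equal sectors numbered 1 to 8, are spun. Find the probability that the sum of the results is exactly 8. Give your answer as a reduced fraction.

There are 8^4 = 4096 equally likely outcomes.
The number of ordered 4-tuples from {1,…,8} summing to 8 is 35.
P(sum = 8) = 35/4096.

35/4096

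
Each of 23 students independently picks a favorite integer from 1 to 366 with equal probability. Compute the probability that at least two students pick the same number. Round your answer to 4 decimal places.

0.5063

It's easier to compute the probability that all 23 are distinct.
P(all distinct) = 366/366 · 365/366 · ··· · 344/366 ≈ 0.4937.
So the probability of at least one match is 1 − 0.4937 = 0.5063.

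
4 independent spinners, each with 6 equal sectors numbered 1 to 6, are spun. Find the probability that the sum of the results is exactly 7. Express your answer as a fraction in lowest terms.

There are 6^4 = 1296 equally likely outcomes.
The number of ordered 4-tuples from {1,…,6} summing to 7 is 20.
P(sum = 7) = 20/1296 = 5/324.

5/324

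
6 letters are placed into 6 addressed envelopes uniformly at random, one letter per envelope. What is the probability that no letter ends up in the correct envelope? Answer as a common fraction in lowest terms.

This is the derangement probability: permutations of 6 with no fixed point.
D(6) = 6! · (1 − 1/1! + 1/2! − ··· + (−1)^6/6!) = 265.
P = 265/720 = 53/144.

53/144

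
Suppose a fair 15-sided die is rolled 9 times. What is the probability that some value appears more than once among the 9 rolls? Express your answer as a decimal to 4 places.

P(all 9 different) = 15/15 · 14/15 · ··· · 7/15 ≈ 0.0472.
P(at least two equal) = 1 − 0.0472 = 0.9528.

0.9528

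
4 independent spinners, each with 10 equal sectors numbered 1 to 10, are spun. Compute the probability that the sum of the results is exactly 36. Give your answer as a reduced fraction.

There are 10^4 = 10000 equally likely outcomes.
The number of ordered 4-tuples from {1,…,10} summing to 36 is 35.
P(sum = 36) = 35/10000 = 7/2000.

7/2000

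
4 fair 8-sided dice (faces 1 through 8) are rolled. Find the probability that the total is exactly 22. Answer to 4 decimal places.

0.0601

There are 8^4 = 4096 equally likely outcomes.
The number of ordered 4-tuples from {1,…,8} summing to 22 is 246.
P(sum = 22) = 246/4096 = 123/2048 ≈ 0.0601.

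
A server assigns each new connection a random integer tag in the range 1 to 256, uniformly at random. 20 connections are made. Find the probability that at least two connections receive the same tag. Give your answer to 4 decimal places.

It's easier to compute the probability that all 20 are distinct.
P(all distinct) = 256/256 · 255/256 · ··· · 237/256 ≈ 0.4668.
So the probability of at least one match is 1 − 0.4668 = 0.5332.

0.5332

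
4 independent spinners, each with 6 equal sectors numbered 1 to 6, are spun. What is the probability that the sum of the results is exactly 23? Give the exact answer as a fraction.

1/324

There are 6^4 = 1296 equally likely outcomes.
The number of ordered 4-tuples from {1,…,6} summing to 23 is 4.
P(sum = 23) = 4/1296 = 1/324.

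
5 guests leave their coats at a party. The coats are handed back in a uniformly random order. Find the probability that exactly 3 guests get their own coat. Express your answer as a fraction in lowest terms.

Choose which 3 of the 5 are fixed: C(5,3) = 10 ways.
The remaining 2 must have no fixed point: D(2) = 1.
P = 10·1/120 = 1/12.

1/12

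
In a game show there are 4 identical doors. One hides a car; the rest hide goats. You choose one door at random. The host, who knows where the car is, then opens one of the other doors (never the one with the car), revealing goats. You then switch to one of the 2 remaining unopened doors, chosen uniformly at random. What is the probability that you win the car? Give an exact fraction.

3/8

Your original door holds the car with probability 1/4, so the other 3 collectively hold it with probability 3/4.
The host can always find an empty door to open, so this doesn't change that 3/4; it is now spread over the 2 remaining unopened doors.
P(win by switching) = (3/4) · (1/2) = 3/8.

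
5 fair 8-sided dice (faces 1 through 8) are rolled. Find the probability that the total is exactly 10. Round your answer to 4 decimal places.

There are 8^5 = 32768 equally likely outcomes.
The number of ordered 5-tuples from {1,…,8} summing to 10 is 126.
P(sum = 10) = 126/32768 = 63/16384 ≈ 0.0038.

0.0038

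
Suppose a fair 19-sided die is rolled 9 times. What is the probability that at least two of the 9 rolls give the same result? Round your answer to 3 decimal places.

0.896

P(all 9 different) = 19/19 · 18/19 · ··· · 11/19 ≈ 0.104.
P(at least two equal) = 1 − 0.104 = 0.896.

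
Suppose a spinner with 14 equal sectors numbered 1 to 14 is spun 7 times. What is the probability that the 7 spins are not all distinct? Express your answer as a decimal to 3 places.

0.836

P(all 7 different) = 14/14 · 13/14 · ··· · 8/14 ≈ 0.164.
P(at least two equal) = 1 − 0.164 = 0.836.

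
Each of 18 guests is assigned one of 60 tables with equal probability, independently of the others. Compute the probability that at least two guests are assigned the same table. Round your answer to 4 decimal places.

0.9417

It's easier to compute the probability that all 18 are distinct.
P(all distinct) = 60/60 · 59/60 · ··· · 43/60 ≈ 0.0583.
So the probability of at least one match is 1 − 0.0583 = 0.9417.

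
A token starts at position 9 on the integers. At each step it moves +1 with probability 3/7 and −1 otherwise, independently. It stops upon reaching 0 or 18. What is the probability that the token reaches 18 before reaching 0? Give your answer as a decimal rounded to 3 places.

Let r = q/p = (4/7)/(3/7) = 4/3. The recurrence P(i) = p·P(i+1) + q·P(i−1) with P(0)=0, P(18)=1 gives P(i) = (1 − r^i)/(1 − r^18).
P(9) = (1 − (4/3)^9) / (1 − (4/3)^18) = 19683/281827 ≈ 0.070.

0.070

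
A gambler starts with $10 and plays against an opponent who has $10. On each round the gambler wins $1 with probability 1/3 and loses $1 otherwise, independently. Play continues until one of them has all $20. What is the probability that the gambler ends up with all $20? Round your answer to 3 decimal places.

Let r = q/p = (2/3)/(1/3) = 2. The recurrence P(i) = p·P(i+1) + q·P(i−1) with P(0)=0, P(20)=1 gives P(i) = (1 − r^i)/(1 − r^20).
P(10) = (1 − (2)^10) / (1 − (2)^20) = 1/1025 ≈ 0.001.

0.001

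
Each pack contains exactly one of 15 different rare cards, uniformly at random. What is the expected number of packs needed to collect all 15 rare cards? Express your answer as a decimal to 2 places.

After i distinct types are collected, each trial gives a new one with probability (15−i)/15, so the expected wait for the next new type is 15/(15−i).
E = 15/15 + 15/14 + 15/13 + 15/12 + 15/11 + 15/10 + 15/9 + 15/8 + 15/7 + 15/6 + 15/5 + 15/4 + 15/3 + 15/2 + 15/1 = 1195757/24024 ≈ 49.77.

49.77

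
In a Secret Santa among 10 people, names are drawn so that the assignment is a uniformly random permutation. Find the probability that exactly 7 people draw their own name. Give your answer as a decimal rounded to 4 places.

Choose which 7 of the 10 are fixed: C(10,7) = 120 ways.
The remaining 3 must have no fixed point: D(3) = 2.
P = 120·2/3628800 = 1/15120 ≈ 0.0001.

0.0001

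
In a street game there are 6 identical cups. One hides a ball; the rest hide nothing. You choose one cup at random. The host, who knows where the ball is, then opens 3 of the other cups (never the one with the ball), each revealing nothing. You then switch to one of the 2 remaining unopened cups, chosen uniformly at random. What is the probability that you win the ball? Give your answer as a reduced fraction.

Your original cup holds the ball with probability 1/6, so the other 5 collectively hold it with probability 5/6.
The host can always find 3 empty cups to open, so the reveals don't change that 5/6; it is now spread over the 2 remaining unopened cups.
P(win by switching) = (5/6) · (1/2) = 5/12.

5/12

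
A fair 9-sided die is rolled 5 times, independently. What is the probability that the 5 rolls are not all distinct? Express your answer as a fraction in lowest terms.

P(all 5 different) = 9/9 · 8/9 · ··· · 5/9 = 560/2187.
P(at least two equal) = 1 − 560/2187 = 1627/2187.

1627/2187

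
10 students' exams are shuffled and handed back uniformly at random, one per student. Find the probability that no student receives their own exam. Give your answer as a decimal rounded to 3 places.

0.368

This is the derangement probability: permutations of 10 with no fixed point.
D(10) = 10! · (1 − 1/1! + 1/2! − ··· + (−1)^10/10!) = 1334961.
P = 1334961/3628800 = 16481/44800 ≈ 0.368.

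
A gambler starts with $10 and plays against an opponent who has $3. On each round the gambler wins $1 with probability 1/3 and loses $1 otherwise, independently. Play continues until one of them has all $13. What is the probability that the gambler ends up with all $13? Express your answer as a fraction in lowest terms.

Let r = q/p = (2/3)/(1/3) = 2. The recurrence P(i) = p·P(i+1) + q·P(i−1) with P(0)=0, P(13)=1 gives P(i) = (1 − r^i)/(1 − r^13).
P(10) = (1 − (2)^10) / (1 − (2)^13) = 1023/8191.

1023/8191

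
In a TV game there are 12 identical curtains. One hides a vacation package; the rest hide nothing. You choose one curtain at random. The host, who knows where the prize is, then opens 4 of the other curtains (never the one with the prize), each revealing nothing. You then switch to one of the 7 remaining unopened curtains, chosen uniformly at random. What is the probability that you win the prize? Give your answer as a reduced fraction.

Your original curtain holds the prize with probability 1/12, so the other 11 collectively hold it with probability 11/12.
The host can always find 4 empty curtains to open, so the reveals don't change that 11/12; it is now spread over the 7 remaining unopened curtains.
P(win by switching) = (11/12) · (1/7) = 11/84.

11/84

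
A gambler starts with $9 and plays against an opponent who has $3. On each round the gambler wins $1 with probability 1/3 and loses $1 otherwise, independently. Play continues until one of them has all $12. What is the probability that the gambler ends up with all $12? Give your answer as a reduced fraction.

Let r = q/p = (2/3)/(1/3) = 2. The recurrence P(i) = p·P(i+1) + q·P(i−1) with P(0)=0, P(12)=1 gives P(i) = (1 − r^i)/(1 − r^12).
P(9) = (1 − (2)^9) / (1 − (2)^12) = 73/585.

73/585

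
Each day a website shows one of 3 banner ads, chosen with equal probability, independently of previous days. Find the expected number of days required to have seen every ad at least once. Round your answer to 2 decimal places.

5.50

After i distinct types are collected, each trial gives a new one with probability (3−i)/3, so the expected wait for the next new type is 3/(3−i).
E = 3/3 + 3/2 + 3/1 = 11/2 ≈ 5.50.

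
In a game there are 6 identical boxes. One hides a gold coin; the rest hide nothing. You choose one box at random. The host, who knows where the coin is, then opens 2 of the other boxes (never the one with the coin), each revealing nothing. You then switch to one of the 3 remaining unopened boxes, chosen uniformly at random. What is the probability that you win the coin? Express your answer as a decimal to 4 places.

0.2778

Your original box holds the coin with probability 1/6, so the other 5 collectively hold it with probability 5/6.
The host can always find 2 empty boxes to open, so the reveals don't change that 5/6; it is now spread over the 3 remaining unopened boxes.
P(win by switching) = (5/6) · (1/3) = 5/18 ≈ 0.2778.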